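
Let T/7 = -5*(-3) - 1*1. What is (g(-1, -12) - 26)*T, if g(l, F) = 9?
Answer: -1666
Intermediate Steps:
T = 98 (T = 7*(-5*(-3) - 1*1) = 7*(15 - 1) = 7*14 = 98)
(g(-1, -12) - 26)*T = (9 - 26)*98 = -17*98 = -1666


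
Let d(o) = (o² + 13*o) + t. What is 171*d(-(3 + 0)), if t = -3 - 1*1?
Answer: -5814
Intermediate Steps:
t = -4 (t = -3 - 1 = -4)
d(o) = -4 + o² + 13*o (d(o) = (o² + 13*o) - 4 = -4 + o² + 13*o)
171*d(-(3 + 0)) = 171*(-4 + (-(3 + 0))² + 13*(-(3 + 0))) = 171*(-4 + (-3)² + 13*(-3)) = 171*(-4 + 9 - 39) = 171*(-34) = -5814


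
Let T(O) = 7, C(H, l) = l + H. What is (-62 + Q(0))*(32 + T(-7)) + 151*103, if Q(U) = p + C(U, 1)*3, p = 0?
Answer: 13252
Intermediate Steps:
C(H, l) = H + l
Q(U) = 3 + 3*U (Q(U) = 0 + (U + 1)*3 = 0 + (1 + U)*3 = 0 + (3 + 3*U) = 3 + 3*U)
(-62 + Q(0))*(32 + T(-7)) + 151*103 = (-62 + (3 + 3*0))*(32 + 7) + 151*103 = (-62 + (3 + 0))*39 + 15553 = (-62 + 3)*39 + 15553 = -59*39 + 15553 = -2301 + 15553 = 13252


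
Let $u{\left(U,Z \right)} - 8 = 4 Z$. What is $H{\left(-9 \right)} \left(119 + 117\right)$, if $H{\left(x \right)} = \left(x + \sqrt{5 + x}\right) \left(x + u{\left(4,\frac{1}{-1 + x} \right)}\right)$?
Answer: $\frac{14868}{5} - \frac{3304 i}{5} \approx 2973.6 - 660.8 i$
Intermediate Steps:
$u{\left(U,Z \right)} = 8 + 4 Z$
$H{\left(x \right)} = \left(x + \sqrt{5 + x}\right) \left(8 + x + \frac{4}{-1 + x}\right)$ ($H{\left(x \right)} = \left(x + \sqrt{5 + x}\right) \left(x + \left(8 + \frac{4}{-1 + x}\right)\right) = \left(x + \sqrt{5 + x}\right) \left(8 + x + \frac{4}{-1 + x}\right)$)
$H{\left(-9 \right)} \left(119 + 117\right) = \frac{\sqrt{5 - 9} \left(-4 + 8 \left(-9\right)\right) + 4 \left(-9\right) \left(-1 + 2 \left(-9\right)\right) - 9 \left(-1 - 9\right) \left(-9 + \sqrt{5 - 9}\right)}{-1 - 9} \left(119 + 117\right) = \frac{\sqrt{-4} \left(-4 - 72\right) + 4 \left(-9\right) \left(-1 - 18\right) - - 90 \left(-9 + \sqrt{-4}\right)}{-10} \cdot 236 = - \frac{2 i \left(-76\right) + 4 \left(-9\right) \left(-19\right) - - 90 \left(-9 + 2 i\right)}{10} \cdot 236 = - \frac{- 152 i + 684 - \left(810 - 180 i\right)}{10} \cdot 236 = - \frac{-126 + 28 i}{10} \cdot 236 = \left(\frac{63}{5} - \frac{14 i}{5}\right) 236 = \frac{14868}{5} - \frac{3304 i}{5}$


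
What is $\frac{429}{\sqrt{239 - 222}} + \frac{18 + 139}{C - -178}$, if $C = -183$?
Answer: $- \frac{157}{5} + \frac{429 \sqrt{17}}{17} \approx 72.648$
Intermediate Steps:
$\frac{429}{\sqrt{239 - 222}} + \frac{18 + 139}{C - -178} = \frac{429}{\sqrt{239 - 222}} + \frac{18 + 139}{-183 - -178} = \frac{429}{\sqrt{17}} + \frac{157}{-183 + 178} = 429 \frac{\sqrt{17}}{17} + \frac{157}{-5} = \frac{429 \sqrt{17}}{17} + 157 \left(- \frac{1}{5}\right) = \frac{429 \sqrt{17}}{17} - \frac{157}{5} = - \frac{157}{5} + \frac{429 \sqrt{17}}{17}$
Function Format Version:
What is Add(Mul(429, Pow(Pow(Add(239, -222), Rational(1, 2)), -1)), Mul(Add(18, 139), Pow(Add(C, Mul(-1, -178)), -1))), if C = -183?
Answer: Add(Rational(-157, 5), Mul(Rational(429, 17), Pow(17, Rational(1, 2)))) ≈ 72.648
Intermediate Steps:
Add(Mul(429, Pow(Pow(Add(239, -222), Rational(1, 2)), -1)), Mul(Add(18, 139), Pow(Add(C, Mul(-1, -178)), -1))) = Add(Mul(429, Pow(Pow(Add(239, -222), Rational(1, 2)), -1)), Mul(Add(18, 139), Pow(Add(-183, Mul(-1, -178)), -1))) = Add(Mul(429, Pow(Pow(17, Rational(1, 2)), -1)), Mul(157, Pow(Add(-183, 178), -1))) = Add(Mul(429, Mul(Rational(1, 17), Pow(17, Rational(1, 2)))), Mul(157, Pow(-5, -1))) = Add(Mul(Rational(429, 17), Pow(17, Rational(1, 2))), Mul(157, Rational(-1, 5))) = Add(Mul(Rational(429, 17), Pow(17, Rational(1, 2))), Rational(-157, 5)) = Add(Rational(-157, 5), Mul(Rational(429, 17), Pow(17, Rational(1, 2))))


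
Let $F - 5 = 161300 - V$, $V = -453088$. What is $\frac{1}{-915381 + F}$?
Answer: $- \frac{1}{300988} \approx -3.3224 \cdot 10^{-6}$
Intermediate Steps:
$F = 614393$ ($F = 5 + \left(161300 - -453088\right) = 5 + \left(161300 + 453088\right) = 5 + 614388 = 614393$)
$\frac{1}{-915381 + F} = \frac{1}{-915381 + 614393} = \frac{1}{-300988} = - \frac{1}{300988}$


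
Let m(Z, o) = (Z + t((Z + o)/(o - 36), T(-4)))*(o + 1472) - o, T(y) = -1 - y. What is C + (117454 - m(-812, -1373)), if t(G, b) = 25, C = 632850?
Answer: 826844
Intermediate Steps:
m(Z, o) = -o + (25 + Z)*(1472 + o) (m(Z, o) = (Z + 25)*(o + 1472) - o = (25 + Z)*(1472 + o) - o = -o + (25 + Z)*(1472 + o))
C + (117454 - m(-812, -1373)) = 632850 + (117454 - (36800 + 24*(-1373) + 1472*(-812) - 812*(-1373))) = 632850 + (117454 - (36800 - 32952 - 1195264 + 1114876)) = 632850 + (117454 - 1*(-76540)) = 632850 + (117454 + 76540) = 632850 + 193994 = 826844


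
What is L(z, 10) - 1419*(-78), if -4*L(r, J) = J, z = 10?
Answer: 221359/2 ≈ 1.1068e+5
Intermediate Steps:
L(r, J) = -J/4
L(z, 10) - 1419*(-78) = -1/4*10 - 1419*(-78) = -5/2 + 110682 = 221359/2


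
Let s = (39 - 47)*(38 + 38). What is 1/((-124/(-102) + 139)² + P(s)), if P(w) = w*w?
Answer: 2601/1012632865 ≈ 2.5686e-6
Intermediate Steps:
s = -608 (s = -8*76 = -608)
P(w) = w²
1/((-124/(-102) + 139)² + P(s)) = 1/((-124/(-102) + 139)² + (-608)²) = 1/((-124*(-1/102) + 139)² + 369664) = 1/((62/51 + 139)² + 369664) = 1/((7151/51)² + 369664) = 1/(51136801/2601 + 369664) = 1/(1012632865/2601) = 2601/1012632865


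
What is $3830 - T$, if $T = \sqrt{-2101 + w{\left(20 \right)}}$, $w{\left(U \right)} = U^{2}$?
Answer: $3830 - 9 i \sqrt{21} \approx 3830.0 - 41.243 i$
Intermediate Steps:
$T = 9 i \sqrt{21}$ ($T = \sqrt{-2101 + 20^{2}} = \sqrt{-2101 + 400} = \sqrt{-1701} = 9 i \sqrt{21} \approx 41.243 i$)
$3830 - T = 3830 - 9 i \sqrt{21}$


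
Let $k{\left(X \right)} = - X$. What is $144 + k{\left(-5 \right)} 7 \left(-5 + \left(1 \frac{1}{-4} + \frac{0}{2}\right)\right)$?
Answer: $- \frac{159}{4} \approx -39.75$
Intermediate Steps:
$144 + k{\left(-5 \right)} 7 \left(-5 + \left(1 \frac{1}{-4} + \frac{0}{2}\right)\right) = 144 + \left(-1\right) \left(-5\right) 7 \left(-5 + \left(1 \frac{1}{-4} + \frac{0}{2}\right)\right) = 144 + 5 \cdot 7 \left(-5 + \left(1 \left(- \frac{1}{4}\right) + 0 \cdot \frac{1}{2}\right)\right) = 144 + 5 \cdot 7 \left(-5 + \left(- \frac{1}{4} + 0\right)\right) = 144 + 5 \cdot 7 \left(-5 - \frac{1}{4}\right) = 144 + 5 \cdot 7 \left(- \frac{21}{4}\right) = 144 + 5 \left(- \frac{147}{4}\right) = 144 - \frac{735}{4} = - \frac{159}{4}$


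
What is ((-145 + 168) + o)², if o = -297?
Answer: 75076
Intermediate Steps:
((-145 + 168) + o)² = ((-145 + 168) - 297)² = (23 - 297)² = (-274)² = 75076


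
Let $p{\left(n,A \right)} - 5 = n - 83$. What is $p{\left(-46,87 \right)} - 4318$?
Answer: $-4442$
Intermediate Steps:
$p{\left(n,A \right)} = -78 + n$ ($p{\left(n,A \right)} = 5 + \left(n - 83\right) = 5 + \left(-83 + n\right) = -78 + n$)
$p{\left(-46,87 \right)} - 4318 = \left(-78 - 46\right) - 4318 = -124 - 4318 = -4442$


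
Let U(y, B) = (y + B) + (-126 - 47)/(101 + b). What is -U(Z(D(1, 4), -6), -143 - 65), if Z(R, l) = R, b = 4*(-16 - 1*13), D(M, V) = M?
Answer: 2932/15 ≈ 195.47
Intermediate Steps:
b = -116 (b = 4*(-16 - 13) = 4*(-29) = -116)
U(y, B) = 173/15 + B + y (U(y, B) = (y + B) + (-126 - 47)/(101 - 116) = (B + y) - 173/(-15) = (B + y) - 173*(-1/15) = (B + y) + 173/15 = 173/15 + B + y)
-U(Z(D(1, 4), -6), -143 - 65) = -(173/15 + (-143 - 65) + 1) = -(173/15 - 208 + 1) = -1*(-2932/15) = 2932/15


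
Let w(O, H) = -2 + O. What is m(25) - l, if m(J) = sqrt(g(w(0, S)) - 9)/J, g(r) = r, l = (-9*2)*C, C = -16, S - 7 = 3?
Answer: -288 + I*sqrt(11)/25 ≈ -288.0 + 0.13266*I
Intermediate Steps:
S = 10 (S = 7 + 3 = 10)
l = 288 (l = -9*2*(-16) = -18*(-16) = 288)
m(J) = I*sqrt(11)/J (m(J) = sqrt((-2 + 0) - 9)/J = sqrt(-2 - 9)/J = sqrt(-11)/J = (I*sqrt(11))/J = I*sqrt(11)/J)
m(25) - l = I*sqrt(11)/25 - 1*288 = I*sqrt(11)*(1/25) - 288 = I*sqrt(11)/25 - 288 = -288 + I*sqrt(11)/25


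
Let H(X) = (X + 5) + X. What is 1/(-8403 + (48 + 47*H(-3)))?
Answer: -1/8402 ≈ -0.00011902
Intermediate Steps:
H(X) = 5 + 2*X (H(X) = (5 + X) + X = 5 + 2*X)
1/(-8403 + (48 + 47*H(-3))) = 1/(-8403 + (48 + 47*(5 + 2*(-3)))) = 1/(-8403 + (48 + 47*(5 - 6))) = 1/(-8403 + (48 + 47*(-1))) = 1/(-8403 + (48 - 47)) = 1/(-8403 + 1) = 1/(-8402) = -1/8402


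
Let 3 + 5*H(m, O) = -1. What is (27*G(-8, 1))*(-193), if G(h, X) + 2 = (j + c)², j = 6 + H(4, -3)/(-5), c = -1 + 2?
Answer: -160451901/625 ≈ -2.5672e+5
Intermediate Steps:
H(m, O) = -⅘ (H(m, O) = -⅗ + (⅕)*(-1) = -⅗ - ⅕ = -⅘)
c = 1
j = 154/25 (j = 6 - ⅘/(-5) = 6 - ⅘*(-⅕) = 6 + 4/25 = 154/25 ≈ 6.1600)
G(h, X) = 30791/625 (G(h, X) = -2 + (154/25 + 1)² = -2 + (179/25)² = -2 + 32041/625 = 30791/625)
(27*G(-8, 1))*(-193) = (27*(30791/625))*(-193) = (831357/625)*(-193) = -160451901/625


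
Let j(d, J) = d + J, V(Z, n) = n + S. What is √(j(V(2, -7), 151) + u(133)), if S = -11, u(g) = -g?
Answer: 0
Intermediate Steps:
V(Z, n) = -11 + n (V(Z, n) = n - 11 = -11 + n)
j(d, J) = J + d
√(j(V(2, -7), 151) + u(133)) = √((151 + (-11 - 7)) - 1*133) = √((151 - 18) - 133) = √(133 - 133) = √0 = 0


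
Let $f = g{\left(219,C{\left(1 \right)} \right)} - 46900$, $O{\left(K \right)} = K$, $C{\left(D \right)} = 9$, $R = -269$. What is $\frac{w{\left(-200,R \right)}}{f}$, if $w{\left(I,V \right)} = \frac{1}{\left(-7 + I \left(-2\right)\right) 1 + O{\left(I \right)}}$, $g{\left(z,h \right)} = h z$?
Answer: $- \frac{1}{8671297} \approx -1.1532 \cdot 10^{-7}$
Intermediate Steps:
$w{\left(I,V \right)} = \frac{1}{-7 - I}$ ($w{\left(I,V \right)} = \frac{1}{\left(-7 + I \left(-2\right)\right) 1 + I} = \frac{1}{\left(-7 - 2 I\right) 1 + I} = \frac{1}{\left(-7 - 2 I\right) + I} = \frac{1}{-7 - I}$)
$f = -44929$ ($f = 9 \cdot 219 - 46900 = 1971 - 46900 = -44929$)
$\frac{w{\left(-200,R \right)}}{f} = \frac{\left(-1\right) \frac{1}{7 - 200}}{-44929} = - \frac{1}{-193} \left(- \frac{1}{44929}\right) = \left(-1\right) \left(- \frac{1}{193}\right) \left(- \frac{1}{44929}\right) = \frac{1}{193} \left(- \frac{1}{44929}\right) = - \frac{1}{8671297}$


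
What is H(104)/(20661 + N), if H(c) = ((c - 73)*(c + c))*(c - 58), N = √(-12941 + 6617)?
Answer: 2042739296/142294415 - 593216*I*√1581/426883245 ≈ 14.356 - 0.055255*I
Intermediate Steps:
N = 2*I*√1581 (N = √(-6324) = 2*I*√1581 ≈ 79.524*I)
H(c) = 2*c*(-73 + c)*(-58 + c) (H(c) = ((-73 + c)*(2*c))*(-58 + c) = (2*c*(-73 + c))*(-58 + c) = 2*c*(-73 + c)*(-58 + c))
H(104)/(20661 + N) = (2*104*(4234 + 104² - 131*104))/(20661 + 2*I*√1581) = (2*104*(4234 + 10816 - 13624))/(20661 + 2*I*√1581) = (2*104*1426)/(20661 + 2*I*√1581) = 296608/(20661 + 2*I*√1581)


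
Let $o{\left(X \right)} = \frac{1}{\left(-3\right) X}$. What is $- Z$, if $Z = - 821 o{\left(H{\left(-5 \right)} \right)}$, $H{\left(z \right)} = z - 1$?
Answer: $\frac{821}{18} \approx 45.611$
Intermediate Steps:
$H{\left(z \right)} = -1 + z$
$o{\left(X \right)} = - \frac{1}{3 X}$
$Z = - \frac{821}{18}$ ($Z = - 821 \left(- \frac{1}{3 \left(-1 - 5\right)}\right) = - 821 \left(- \frac{1}{3 \left(-6\right)}\right) = - 821 \left(\left(- \frac{1}{3}\right) \left(- \frac{1}{6}\right)\right) = \left(-821\right) \frac{1}{18} = - \frac{821}{18} \approx -45.611$)
$- Z = \left(-1\right) \left(- \frac{821}{18}\right) = \frac{821}{18}$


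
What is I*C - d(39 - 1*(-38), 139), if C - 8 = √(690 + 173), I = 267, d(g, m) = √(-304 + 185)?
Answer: 2136 + 267*√863 - I*√119 ≈ 9979.6 - 10.909*I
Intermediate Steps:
d(g, m) = I*√119 (d(g, m) = √(-119) = I*√119)
C = 8 + √863 (C = 8 + √(690 + 173) = 8 + √863 ≈ 37.377)
I*C - d(39 - 1*(-38), 139) = 267*(8 + √863) - I*√119 = (2136 + 267*√863) - I*√119 = 2136 + 267*√863 - I*√119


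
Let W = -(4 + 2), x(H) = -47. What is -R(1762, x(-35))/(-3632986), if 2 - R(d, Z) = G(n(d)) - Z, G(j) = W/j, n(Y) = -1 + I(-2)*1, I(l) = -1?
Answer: -24/1816493 ≈ -1.3212e-5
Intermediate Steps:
W = -6 (W = -1*6 = -6)
n(Y) = -2 (n(Y) = -1 - 1*1 = -1 - 1 = -2)
G(j) = -6/j
R(d, Z) = -1 + Z (R(d, Z) = 2 - (-6/(-2) - Z) = 2 - (-6*(-½) - Z) = 2 - (3 - Z) = 2 + (-3 + Z) = -1 + Z)
-R(1762, x(-35))/(-3632986) = -(-1 - 47)/(-3632986) = -1*(-48)*(-1/3632986) = 48*(-1/3632986) = -24/1816493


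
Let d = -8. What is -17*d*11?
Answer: 1496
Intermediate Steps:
-17*d*11 = -17*(-8)*11 = 136*11 = 1496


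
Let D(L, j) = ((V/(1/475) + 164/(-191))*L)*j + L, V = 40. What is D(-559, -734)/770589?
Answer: 1488933077047/147182499 ≈ 10116.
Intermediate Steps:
D(L, j) = L + 3628836*L*j/191 (D(L, j) = ((40/(1/475) + 164/(-191))*L)*j + L = ((40/(1/475) + 164*(-1/191))*L)*j + L = ((40*475 - 164/191)*L)*j + L = ((19000 - 164/191)*L)*j + L = (3628836*L/191)*j + L = 3628836*L*j/191 + L = L + 3628836*L*j/191)
D(-559, -734)/770589 = ((1/191)*(-559)*(191 + 3628836*(-734)))/770589 = ((1/191)*(-559)*(191 - 2663565624))*(1/770589) = ((1/191)*(-559)*(-2663565433))*(1/770589) = (1488933077047/191)*(1/770589) = 1488933077047/147182499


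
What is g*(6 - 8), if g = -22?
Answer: 44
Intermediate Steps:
g*(6 - 8) = -22*(6 - 8) = -22*(-2) = 44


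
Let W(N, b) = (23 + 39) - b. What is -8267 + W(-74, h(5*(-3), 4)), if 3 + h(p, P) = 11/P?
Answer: -32819/4 ≈ -8204.8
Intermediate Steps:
h(p, P) = -3 + 11/P
W(N, b) = 62 - b
-8267 + W(-74, h(5*(-3), 4)) = -8267 + (62 - (-3 + 11/4)) = -8267 + (62 - 1*(-¼)) = -8267 + (62 + ¼) = -8267 + 249/4 = -32819/4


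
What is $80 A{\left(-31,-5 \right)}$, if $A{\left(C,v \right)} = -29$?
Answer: $-2320$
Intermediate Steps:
$80 A{\left(-31,-5 \right)} = 80 \left(-29\right) = -2320$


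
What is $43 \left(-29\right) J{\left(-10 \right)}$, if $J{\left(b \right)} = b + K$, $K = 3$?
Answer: $8729$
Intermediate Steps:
$J{\left(b \right)} = 3 + b$ ($J{\left(b \right)} = b + 3 = 3 + b$)
$43 \left(-29\right) J{\left(-10 \right)} = 43 \left(-29\right) \left(3 - 10\right) = \left(-1247\right) \left(-7\right) = 8729$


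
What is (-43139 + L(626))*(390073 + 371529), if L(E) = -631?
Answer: -33335319540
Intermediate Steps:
(-43139 + L(626))*(390073 + 371529) = (-43139 - 631)*(390073 + 371529) = -43770*761602 = -33335319540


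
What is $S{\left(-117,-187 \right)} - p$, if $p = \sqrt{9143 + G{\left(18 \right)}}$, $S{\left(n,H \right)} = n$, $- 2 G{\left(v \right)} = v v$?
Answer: $-117 - \sqrt{8981} \approx -211.77$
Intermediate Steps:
$G{\left(v \right)} = - \frac{v^{2}}{2}$ ($G{\left(v \right)} = - \frac{v v}{2} = - \frac{v^{2}}{2}$)
$p = \sqrt{8981}$ ($p = \sqrt{9143 - \frac{18^{2}}{2}} = \sqrt{9143 - 162} = \sqrt{8981} \approx 94.768$)
$S{\left(-117,-187 \right)} - p = -117 - \sqrt{8981}$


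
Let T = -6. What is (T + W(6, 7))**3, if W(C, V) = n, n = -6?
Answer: -1728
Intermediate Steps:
W(C, V) = -6
(T + W(6, 7))**3 = (-6 - 6)**3 = (-12)**3 = -1728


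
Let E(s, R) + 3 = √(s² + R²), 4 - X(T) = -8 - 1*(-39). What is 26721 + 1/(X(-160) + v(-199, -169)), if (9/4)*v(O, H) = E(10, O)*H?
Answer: 484698042852606/18139217951 - 225108*√29/18139217951 ≈ 26721.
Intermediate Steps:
X(T) = -27 (X(T) = 4 - (-8 - 1*(-39)) = 4 - (-8 + 39) = 4 - 1*31 = 4 - 31 = -27)
E(s, R) = -3 + √(R² + s²) (E(s, R) = -3 + √(s² + R²) = -3 + √(R² + s²))
v(O, H) = 4*H*(-3 + √(100 + O²))/9 (v(O, H) = 4*((-3 + √(O² + 10²))*H)/9 = 4*((-3 + √(O² + 100))*H)/9 = 4*((-3 + √(100 + O²))*H)/9 = 4*(H*(-3 + √(100 + O²)))/9 = 4*H*(-3 + √(100 + O²))/9)
26721 + 1/(X(-160) + v(-199, -169)) = 26721 + 1/(-27 + (4/9)*(-169)*(-3 + √(100 + (-199)²))) = 26721 + 1/(-27 + (4/9)*(-169)*(-3 + √(100 + 39601))) = 26721 + 1/(-27 + (4/9)*(-169)*(-3 + √39701)) = 26721 + 1/(-27 + (4/9)*(-169)*(-3 + 37*√29)) = 26721 + 1/(-27 + (676/3 - 25012*√29/9)) = 26721 + 1/(595/3 - 25012*√29/9)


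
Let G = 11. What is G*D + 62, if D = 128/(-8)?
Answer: -114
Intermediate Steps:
D = -16 (D = 128*(-⅛) = -16)
G*D + 62 = 11*(-16) + 62 = -176 + 62 = -114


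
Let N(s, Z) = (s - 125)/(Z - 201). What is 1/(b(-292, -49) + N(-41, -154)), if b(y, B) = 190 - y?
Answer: 355/171276 ≈ 0.0020727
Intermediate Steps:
N(s, Z) = (-125 + s)/(-201 + Z)
1/(b(-292, -49) + N(-41, -154)) = 1/((190 - 1*(-292)) + (-125 - 41)/(-201 - 154)) = 1/((190 + 292) - 166/(-355)) = 1/(482 - 1/355*(-166)) = 1/(482 + 166/355) = 1/(171276/355) = 355/171276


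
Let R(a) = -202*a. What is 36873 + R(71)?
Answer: 22531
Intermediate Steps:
36873 + R(71) = 36873 - 202*71 = 36873 - 14342 = 22531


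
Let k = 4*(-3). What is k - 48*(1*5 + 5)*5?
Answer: -2412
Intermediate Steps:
k = -12
k - 48*(1*5 + 5)*5 = -12 - 48*(1*5 + 5)*5 = -12 - 48*(5 + 5)*5 = -12 - 480*5 = -12 - 48*50 = -12 - 2400 = -2412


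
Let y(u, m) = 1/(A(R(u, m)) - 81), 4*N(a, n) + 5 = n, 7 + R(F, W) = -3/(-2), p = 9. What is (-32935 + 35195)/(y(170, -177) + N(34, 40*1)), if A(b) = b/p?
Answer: 13279760/51343 ≈ 258.65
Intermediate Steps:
R(F, W) = -11/2 (R(F, W) = -7 - 3/(-2) = -7 - 3*(-½) = -7 + 3/2 = -11/2)
A(b) = b/9
N(a, n) = -5/4 + n/4
y(u, m) = -18/1469 (y(u, m) = 1/((⅑)*(-11/2) - 81) = 1/(-11/18 - 81) = 1/(-1469/18) = -18/1469)
(-32935 + 35195)/(y(170, -177) + N(34, 40*1)) = (-32935 + 35195)/(-18/1469 + (-5/4 + (40*1)/4)) = 2260/(-18/1469 + (-5/4 + (¼)*40)) = 2260/(-18/1469 + (-5/4 + 10)) = 2260/(-18/1469 + 35/4) = 2260/(51343/5876) = 2260*(5876/51343) = 13279760/51343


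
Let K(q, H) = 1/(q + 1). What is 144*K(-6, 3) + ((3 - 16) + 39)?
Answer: -14/5 ≈ -2.8000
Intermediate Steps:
K(q, H) = 1/(1 + q)
144*K(-6, 3) + ((3 - 16) + 39) = 144/(1 - 6) + ((3 - 16) + 39) = 144/(-5) + (-13 + 39) = 144*(-⅕) + 26 = -144/5 + 26 = -14/5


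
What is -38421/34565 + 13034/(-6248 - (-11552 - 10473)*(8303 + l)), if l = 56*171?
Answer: -15128921949857/13610961698755 ≈ -1.1115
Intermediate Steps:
l = 9576
-38421/34565 + 13034/(-6248 - (-11552 - 10473)*(8303 + l)) = -38421/34565 + 13034/(-6248 - (-11552 - 10473)*(8303 + 9576)) = -38421*1/34565 + 13034/(-6248 - (-22025)*17879) = -38421/34565 + 13034/(-6248 - 1*(-393784975)) = -38421/34565 + 13034/(-6248 + 393784975) = -38421/34565 + 13034/393778727 = -15128921949857/13610961698755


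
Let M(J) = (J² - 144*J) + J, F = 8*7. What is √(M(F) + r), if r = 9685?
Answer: √4813 ≈ 69.376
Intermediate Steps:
F = 56
M(J) = J² - 143*J
√(M(F) + r) = √(56*(-143 + 56) + 9685) = √(56*(-87) + 9685) = √(-4872 + 9685) = √4813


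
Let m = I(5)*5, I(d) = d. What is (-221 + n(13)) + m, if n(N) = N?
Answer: -183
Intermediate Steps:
m = 25 (m = 5*5 = 25)
(-221 + n(13)) + m = (-221 + 13) + 25 = -208 + 25 = -183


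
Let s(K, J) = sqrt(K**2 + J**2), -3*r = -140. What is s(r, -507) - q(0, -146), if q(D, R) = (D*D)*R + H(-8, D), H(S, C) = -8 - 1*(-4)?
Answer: 4 + sqrt(2333041)/3 ≈ 513.14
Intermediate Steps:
H(S, C) = -4 (H(S, C) = -8 + 4 = -4)
r = 140/3 (r = -1/3*(-140) = 140/3 ≈ 46.667)
q(D, R) = -4 + R*D**2 (q(D, R) = (D*D)*R - 4 = D**2*R - 4 = R*D**2 - 4 = -4 + R*D**2)
s(K, J) = sqrt(J**2 + K**2)
s(r, -507) - q(0, -146) = sqrt((-507)**2 + (140/3)**2) - (-4 - 146*0**2) = sqrt(257049 + 19600/9) - (-4 - 146*0) = sqrt(2333041/9) - (-4 + 0) = sqrt(2333041)/3 - 1*(-4) = sqrt(2333041)/3 + 4 = 4 + sqrt(2333041)/3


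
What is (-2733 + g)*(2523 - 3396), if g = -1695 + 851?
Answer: 3122721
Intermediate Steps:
g = -844
(-2733 + g)*(2523 - 3396) = (-2733 - 844)*(2523 - 3396) = -3577*(-873) = 3122721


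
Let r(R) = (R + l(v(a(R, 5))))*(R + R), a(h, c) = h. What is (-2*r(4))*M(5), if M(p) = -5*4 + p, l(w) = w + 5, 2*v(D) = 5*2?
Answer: 3360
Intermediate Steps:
v(D) = 5 (v(D) = (5*2)/2 = (1/2)*10 = 5)
l(w) = 5 + w
M(p) = -20 + p
r(R) = 2*R*(10 + R) (r(R) = (R + (5 + 5))*(R + R) = (R + 10)*(2*R) = (10 + R)*(2*R) = 2*R*(10 + R))
(-2*r(4))*M(5) = (-4*4*(10 + 4))*(-20 + 5) = -4*4*14*(-15) = -2*112*(-15) = -224*(-15) = 3360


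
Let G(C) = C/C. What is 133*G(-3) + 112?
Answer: 245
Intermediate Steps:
G(C) = 1
133*G(-3) + 112 = 133*1 + 112 = 133 + 112 = 245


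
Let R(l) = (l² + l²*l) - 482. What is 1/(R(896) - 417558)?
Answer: 1/719707912 ≈ 1.3895e-9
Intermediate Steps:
R(l) = -482 + l² + l³ (R(l) = (l² + l³) - 482 = -482 + l² + l³)
1/(R(896) - 417558) = 1/((-482 + 896² + 896³) - 417558) = 1/((-482 + 802816 + 719323136) - 417558) = 1/(720125470 - 417558) = 1/719707912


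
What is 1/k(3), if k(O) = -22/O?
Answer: -3/22 ≈ -0.13636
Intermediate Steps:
1/k(3) = 1/(-22/3) = -3/22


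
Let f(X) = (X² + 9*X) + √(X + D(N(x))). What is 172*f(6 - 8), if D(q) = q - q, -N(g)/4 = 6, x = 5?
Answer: -2408 + 172*I*√2 ≈ -2408.0 + 243.24*I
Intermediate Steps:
N(g) = -24 (N(g) = -4*6 = -24)
D(q) = 0
f(X) = √X + X² + 9*X (f(X) = (X² + 9*X) + √(X + 0) = (X² + 9*X) + √X = √X + X² + 9*X)
172*f(6 - 8) = 172*(√(6 - 8) + (6 - 8)² + 9*(6 - 8)) = 172*(√(-2) + (-2)² + 9*(-2)) = 172*(I*√2 + 4 - 18) = 172*(-14 + I*√2) = -2408 + 172*I*√2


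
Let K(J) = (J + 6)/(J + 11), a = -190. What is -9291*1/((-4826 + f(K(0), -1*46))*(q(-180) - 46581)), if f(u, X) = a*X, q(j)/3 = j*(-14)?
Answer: 163/2679442 ≈ 6.0834e-5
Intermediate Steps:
K(J) = (6 + J)/(11 + J)
q(j) = -42*j (q(j) = 3*(j*(-14)) = 3*(-14*j) = -42*j)
f(u, X) = -190*X
-9291*1/((-4826 + f(K(0), -1*46))*(q(-180) - 46581)) = -9291*1/((-4826 - (-190)*46)*(-42*(-180) - 46581)) = -9291*1/((-4826 - 190*(-46))*(7560 - 46581)) = -9291*(-1/(39021*(-4826 + 8740))) = -9291/(3914*(-39021)) = -9291/(-152728194) = -9291*(-1/152728194) = 163/2679442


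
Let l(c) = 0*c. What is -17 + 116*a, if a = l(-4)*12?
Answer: -17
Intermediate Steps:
l(c) = 0
a = 0 (a = 0*12 = 0)
-17 + 116*a = -17 + 116*0 = -17 + 0 = -17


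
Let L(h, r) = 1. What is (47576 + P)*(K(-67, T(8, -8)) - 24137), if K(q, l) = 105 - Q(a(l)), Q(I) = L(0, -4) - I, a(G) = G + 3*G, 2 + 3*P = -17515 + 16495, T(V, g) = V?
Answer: -3401085706/3 ≈ -1.1337e+9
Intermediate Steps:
P = -1022/3 (P = -⅔ + (-17515 + 16495)/3 = -⅔ + (⅓)*(-1020) = -⅔ - 340 = -1022/3 ≈ -340.67)
a(G) = 4*G
Q(I) = 1 - I
K(q, l) = 104 + 4*l (K(q, l) = 105 - (1 - 4*l) = 105 + (-1 + 4*l) = 104 + 4*l)
(47576 + P)*(K(-67, T(8, -8)) - 24137) = (47576 - 1022/3)*((104 + 4*8) - 24137) = 141706*((104 + 32) - 24137)/3 = 141706*(136 - 24137)/3 = (141706/3)*(-24001) = -3401085706/3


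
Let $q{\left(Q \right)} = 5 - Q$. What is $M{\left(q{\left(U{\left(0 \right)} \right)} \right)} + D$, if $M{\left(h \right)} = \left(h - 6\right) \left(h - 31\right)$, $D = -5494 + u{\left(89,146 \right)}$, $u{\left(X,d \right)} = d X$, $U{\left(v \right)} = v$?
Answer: $7526$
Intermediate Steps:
$u{\left(X,d \right)} = X d$
$D = 7500$ ($D = -5494 + 89 \cdot 146 = -5494 + 12994 = 7500$)
$M{\left(h \right)} = \left(-31 + h\right) \left(-6 + h\right)$ ($M{\left(h \right)} = \left(-6 + h\right) \left(-31 + h\right) = \left(-31 + h\right) \left(-6 + h\right)$)
$M{\left(q{\left(U{\left(0 \right)} \right)} \right)} + D = \left(186 + \left(5 - 0\right)^{2} - 37 \left(5 - 0\right)\right) + 7500 = \left(186 + \left(5 + 0\right)^{2} - 37 \left(5 + 0\right)\right) + 7500 = \left(186 + 5^{2} - 185\right) + 7500 = \left(186 + 25 - 185\right) + 7500 = 26 + 7500 = 7526$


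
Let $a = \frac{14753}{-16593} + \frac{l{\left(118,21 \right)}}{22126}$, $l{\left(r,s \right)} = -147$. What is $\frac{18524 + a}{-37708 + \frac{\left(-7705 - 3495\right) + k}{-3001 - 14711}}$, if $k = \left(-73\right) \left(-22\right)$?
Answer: $- \frac{27202046800732}{55375169986487} \approx -0.49123$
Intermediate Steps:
$k = 1606$
$a = - \frac{328864049}{367136718}$ ($a = \frac{14753}{-16593} - \frac{147}{22126} = 14753 \left(- \frac{1}{16593}\right) - \frac{147}{22126} = - \frac{14753}{16593} - \frac{147}{22126} = - \frac{328864049}{367136718} \approx -0.89575$)
$\frac{18524 + a}{-37708 + \frac{\left(-7705 - 3495\right) + k}{-3001 - 14711}} = \frac{18524 - \frac{328864049}{367136718}}{-37708 + \frac{\left(-7705 - 3495\right) + 1606}{-3001 - 14711}} = \frac{6800511700183}{367136718 \left(-37708 + \frac{\left(-7705 - 3495\right) + 1606}{-17712}\right)} = \frac{6800511700183}{367136718 \left(-37708 + \left(-11200 + 1606\right) \left(- \frac{1}{17712}\right)\right)} = \frac{6800511700183}{367136718 \left(-37708 - - \frac{13}{24}\right)} = \frac{6800511700183}{367136718 \left(-37708 + \frac{13}{24}\right)} = \frac{6800511700183}{367136718 \left(- \frac{904979}{24}\right)} = \frac{6800511700183}{367136718} \left(- \frac{24}{904979}\right) = - \frac{27202046800732}{55375169986487}$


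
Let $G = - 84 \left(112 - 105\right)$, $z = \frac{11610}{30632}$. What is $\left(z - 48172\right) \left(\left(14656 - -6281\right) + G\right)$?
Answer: $- \frac{2144774562129}{2188} \approx -9.8024 \cdot 10^{8}$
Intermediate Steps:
$z = \frac{5805}{15316}$ ($z = 11610 \cdot \frac{1}{30632} = \frac{5805}{15316} \approx 0.37902$)
$G = -588$ ($G = \left(-84\right) 7 = -588$)
$\left(z - 48172\right) \left(\left(14656 - -6281\right) + G\right) = \left(\frac{5805}{15316} - 48172\right) \left(\left(14656 - -6281\right) - 588\right) = - \frac{737796547 \left(\left(14656 + 6281\right) - 588\right)}{15316} = - \frac{737796547 \left(20937 - 588\right)}{15316} = \left(- \frac{737796547}{15316}\right) 20349 = - \frac{2144774562129}{2188}$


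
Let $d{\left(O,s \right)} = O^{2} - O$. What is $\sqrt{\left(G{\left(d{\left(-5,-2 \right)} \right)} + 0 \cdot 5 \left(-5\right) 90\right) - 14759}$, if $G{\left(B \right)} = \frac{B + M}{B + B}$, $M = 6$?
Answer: $\frac{8 i \sqrt{5765}}{5} \approx 121.48 i$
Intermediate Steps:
$G{\left(B \right)} = \frac{6 + B}{2 B}$ ($G{\left(B \right)} = \frac{B + 6}{B + B} = \frac{6 + B}{2 B}$)
$\sqrt{\left(G{\left(d{\left(-5,-2 \right)} \right)} + 0 \cdot 5 \left(-5\right) 90\right) - 14759} = \sqrt{\left(\frac{6 - 5 \left(-1 - 5\right)}{2 \left(- 5 \left(-1 - 5\right)\right)} + 0 \cdot 5 \left(-5\right) 90\right) - 14759} = \sqrt{\left(\frac{6 - -30}{2 \left(\left(-5\right) \left(-6\right)\right)} + 0 \left(-5\right) 90\right) - 14759} = \sqrt{\left(\frac{6 + 30}{2 \cdot 30} + 0 \cdot 90\right) - 14759} = \sqrt{\left(\frac{1}{2} \cdot \frac{1}{30} \cdot 36 + 0\right) - 14759} = \sqrt{\left(\frac{3}{5} + 0\right) - 14759} = \sqrt{\frac{3}{5} - 14759} = \sqrt{- \frac{73792}{5}} = \frac{8 i \sqrt{5765}}{5}$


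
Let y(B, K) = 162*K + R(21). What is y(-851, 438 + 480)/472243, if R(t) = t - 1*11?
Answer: 148726/472243 ≈ 0.31494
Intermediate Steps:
R(t) = -11 + t (R(t) = t - 11 = -11 + t)
y(B, K) = 10 + 162*K (y(B, K) = 162*K + (-11 + 21) = 162*K + 10 = 10 + 162*K)
y(-851, 438 + 480)/472243 = (10 + 162*(438 + 480))/472243 = (10 + 162*918)*(1/472243) = (10 + 148716)*(1/472243) = 148726*(1/472243) = 148726/472243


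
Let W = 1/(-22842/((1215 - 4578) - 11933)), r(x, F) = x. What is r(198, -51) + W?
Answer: 2269006/11421 ≈ 198.67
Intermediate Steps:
W = 7648/11421 (W = 1/(-22842/(-3363 - 11933)) = 1/(-22842/(-15296)) = 1/(-22842*(-1/15296)) = 1/(11421/7648) = 7648/11421 ≈ 0.66964)
r(198, -51) + W = 198 + 7648/11421 = 2269006/11421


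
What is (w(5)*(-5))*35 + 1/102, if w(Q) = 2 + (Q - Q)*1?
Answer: -35699/102 ≈ -349.99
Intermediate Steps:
w(Q) = 2 (w(Q) = 2 + 0*1 = 2 + 0 = 2)
(w(5)*(-5))*35 + 1/102 = (2*(-5))*35 + 1/102 = -10*35 + 1/102 = -350 + 1/102 = -35699/102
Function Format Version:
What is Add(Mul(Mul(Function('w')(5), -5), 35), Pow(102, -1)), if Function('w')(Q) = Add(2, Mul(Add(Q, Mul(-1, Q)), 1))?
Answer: Rational(-35699, 102) ≈ -349.99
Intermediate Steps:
Function('w')(Q) = 2 (Function('w')(Q) = Add(2, Mul(0, 1)) = Add(2, 0) = 2)
Add(Mul(Mul(Function('w')(5), -5), 35), Pow(102, -1)) = Add(Mul(Mul(2, -5), 35), Pow(102, -1)) = Add(Mul(-10, 35), Rational(1, 102)) = Add(-350, Rational(1, 102)) = Rational(-35699, 102)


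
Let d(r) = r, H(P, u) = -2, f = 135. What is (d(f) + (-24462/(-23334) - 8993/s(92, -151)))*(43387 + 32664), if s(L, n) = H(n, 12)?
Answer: 2740266666011/7778 ≈ 3.5231e+8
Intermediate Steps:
s(L, n) = -2
(d(f) + (-24462/(-23334) - 8993/s(92, -151)))*(43387 + 32664) = (135 + (-24462/(-23334) - 8993/(-2)))*(43387 + 32664) = (135 + (-24462*(-1/23334) - 8993*(-1/2)))*76051 = (135 + (4077/3889 + 8993/2))*76051 = (135 + 34981931/7778)*76051 = (36031961/7778)*76051 = 2740266666011/7778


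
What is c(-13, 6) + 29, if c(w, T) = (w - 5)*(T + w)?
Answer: 155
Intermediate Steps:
c(w, T) = (-5 + w)*(T + w)
c(-13, 6) + 29 = ((-13)² - 5*6 - 5*(-13) + 6*(-13)) + 29 = (169 - 30 + 65 - 78) + 29 = 126 + 29 = 155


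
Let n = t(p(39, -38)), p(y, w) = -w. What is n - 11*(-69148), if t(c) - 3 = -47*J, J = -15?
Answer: 761336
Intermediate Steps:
t(c) = 708 (t(c) = 3 - 47*(-15) = 3 + 705 = 708)
n = 708
n - 11*(-69148) = 708 - 11*(-69148) = 708 + 760628 = 761336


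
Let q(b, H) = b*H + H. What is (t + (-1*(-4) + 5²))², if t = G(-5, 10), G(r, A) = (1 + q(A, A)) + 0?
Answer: 19600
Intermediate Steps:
q(b, H) = H + H*b (q(b, H) = H*b + H = H + H*b)
G(r, A) = 1 + A*(1 + A) (G(r, A) = (1 + A*(1 + A)) + 0 = 1 + A*(1 + A))
t = 111 (t = 1 + 10*(1 + 10) = 1 + 10*11 = 1 + 110 = 111)
(t + (-1*(-4) + 5²))² = (111 + (-1*(-4) + 5²))² = (111 + (4 + 25))² = (111 + 29)² = 140² = 19600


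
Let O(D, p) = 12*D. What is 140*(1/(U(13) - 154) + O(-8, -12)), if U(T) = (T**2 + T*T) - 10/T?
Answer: -16006130/1191 ≈ -13439.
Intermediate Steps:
U(T) = -10/T + 2*T**2 (U(T) = (T**2 + T**2) - 10/T = 2*T**2 - 10/T = -10/T + 2*T**2)
140*(1/(U(13) - 154) + O(-8, -12)) = 140*(1/(2*(-5 + 13**3)/13 - 154) + 12*(-8)) = 140*(1/(2*(1/13)*(-5 + 2197) - 154) - 96) = 140*(1/(2*(1/13)*2192 - 154) - 96) = 140*(1/(4384/13 - 154) - 96) = 140*(1/(2382/13) - 96) = 140*(13/2382 - 96) = 140*(-228659/2382) = -16006130/1191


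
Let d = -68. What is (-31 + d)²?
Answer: 9801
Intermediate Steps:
(-31 + d)² = (-31 - 68)² = (-99)² = 9801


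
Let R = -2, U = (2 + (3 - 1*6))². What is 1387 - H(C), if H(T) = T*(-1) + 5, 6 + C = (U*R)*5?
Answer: 1366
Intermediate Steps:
U = 1 (U = (2 + (3 - 6))² = (2 - 3)² = (-1)² = 1)
C = -16 (C = -6 + (1*(-2))*5 = -6 - 2*5 = -6 - 10 = -16)
H(T) = 5 - T (H(T) = -T + 5 = 5 - T)
1387 - H(C) = 1387 - (5 - 1*(-16)) = 1387 - (5 + 16) = 1387 - 1*21 = 1387 - 21 = 1366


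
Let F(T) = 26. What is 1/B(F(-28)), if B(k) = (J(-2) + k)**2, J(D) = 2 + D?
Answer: 1/676 ≈ 0.0014793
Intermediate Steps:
B(k) = k**2 (B(k) = ((2 - 2) + k)**2 = (0 + k)**2 = k**2)
1/B(F(-28)) = 1/(26**2) = 1/676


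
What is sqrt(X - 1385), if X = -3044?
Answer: I*sqrt(4429) ≈ 66.551*I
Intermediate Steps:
sqrt(X - 1385) = sqrt(-3044 - 1385) = sqrt(-4429) = I*sqrt(4429)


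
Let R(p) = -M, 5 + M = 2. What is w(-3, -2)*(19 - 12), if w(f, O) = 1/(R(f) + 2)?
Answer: 7/5 ≈ 1.4000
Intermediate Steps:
M = -3 (M = -5 + 2 = -3)
R(p) = 3 (R(p) = -1*(-3) = 3)
w(f, O) = 1/5 (w(f, O) = 1/(3 + 2) = 1/5)
w(-3, -2)*(19 - 12) = (19 - 12)/5 = (1/5)*7 = 7/5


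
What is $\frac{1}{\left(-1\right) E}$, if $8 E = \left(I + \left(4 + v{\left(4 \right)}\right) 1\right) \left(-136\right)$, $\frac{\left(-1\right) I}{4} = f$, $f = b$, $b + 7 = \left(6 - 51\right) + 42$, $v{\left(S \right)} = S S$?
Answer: $\frac{1}{1020} \approx 0.00098039$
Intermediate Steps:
$v{\left(S \right)} = S^{2}$
$b = -10$ ($b = -7 + \left(\left(6 - 51\right) + 42\right) = -7 + \left(-45 + 42\right) = -7 - 3 = -10$)
$f = -10$
$I = 40$ ($I = \left(-4\right) \left(-10\right) = 40$)
$E = -1020$ ($E = \frac{\left(40 + \left(4 + 4^{2}\right) 1\right) \left(-136\right)}{8} = \frac{\left(40 + \left(4 + 16\right) 1\right) \left(-136\right)}{8} = \frac{\left(40 + 20 \cdot 1\right) \left(-136\right)}{8} = \frac{\left(40 + 20\right) \left(-136\right)}{8} = \frac{60 \left(-136\right)}{8} = \frac{1}{8} \left(-8160\right) = -1020$)
$\frac{1}{\left(-1\right) E} = \frac{1}{\left(-1\right) \left(-1020\right)} = \frac{1}{1020}$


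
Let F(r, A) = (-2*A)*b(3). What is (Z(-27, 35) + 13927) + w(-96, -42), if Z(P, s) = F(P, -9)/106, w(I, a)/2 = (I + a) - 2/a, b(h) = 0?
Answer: 286673/21 ≈ 13651.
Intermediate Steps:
w(I, a) = -4/a + 2*I + 2*a (w(I, a) = 2*((I + a) - 2/a) = 2*(I + a - 2/a) = -4/a + 2*I + 2*a)
F(r, A) = 0 (F(r, A) = -2*A*0 = 0)
Z(P, s) = 0 (Z(P, s) = 0/106 = 0*(1/106) = 0)
(Z(-27, 35) + 13927) + w(-96, -42) = (0 + 13927) + 2*(-2 - 42*(-96 - 42))/(-42) = 13927 + 2*(-1/42)*(-2 - 42*(-138)) = 13927 + 2*(-1/42)*(-2 + 5796) = 13927 + 2*(-1/42)*5794 = 13927 - 5794/21 = 286673/21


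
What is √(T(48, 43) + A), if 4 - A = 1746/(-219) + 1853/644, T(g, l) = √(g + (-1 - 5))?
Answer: √(5025430011 + 552532036*√42)/23506 ≈ 3.9466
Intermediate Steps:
T(g, l) = √(-6 + g) (T(g, l) = √(g - 6) = √(-6 + g))
A = 427587/47012 (A = 4 - (1746/(-219) + 1853/644) = 4 - (1746*(-1/219) + 1853*(1/644)) = 4 - (-582/73 + 1853/644) = 4 - 1*(-239539/47012) = 4 + 239539/47012 = 427587/47012 ≈ 9.0953)
√(T(48, 43) + A) = √(√(-6 + 48) + 427587/47012) = √(√42 + 427587/47012) = √(427587/47012 + √42)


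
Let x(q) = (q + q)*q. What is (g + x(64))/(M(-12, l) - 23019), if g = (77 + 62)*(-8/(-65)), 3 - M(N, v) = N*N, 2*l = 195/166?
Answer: -22233/62725 ≈ -0.35445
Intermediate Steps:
l = 195/332 (l = (195/166)/2 = (195*(1/166))/2 = (½)*(195/166) = 195/332 ≈ 0.58735)
M(N, v) = 3 - N² (M(N, v) = 3 - N*N = 3 - N²)
x(q) = 2*q² (x(q) = (2*q)*q = 2*q²)
g = 1112/65 (g = 139*(-8*(-1/65)) = 139*(8/65) = 1112/65 ≈ 17.108)
(g + x(64))/(M(-12, l) - 23019) = (1112/65 + 2*64²)/((3 - 1*(-12)²) - 23019) = (1112/65 + 2*4096)/((3 - 1*144) - 23019) = (1112/65 + 8192)/((3 - 144) - 23019) = 533592/(65*(-141 - 23019)) = (533592/65)/(-23160) = (533592/65)*(-1/23160) = -22233/62725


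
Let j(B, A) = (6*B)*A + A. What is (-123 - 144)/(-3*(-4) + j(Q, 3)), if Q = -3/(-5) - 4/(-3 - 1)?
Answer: -445/73 ≈ -6.0959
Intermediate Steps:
Q = 8/5 (Q = -3*(-⅕) - 4/(-4) = ⅗ - 4*(-¼) = ⅗ + 1 = 8/5 ≈ 1.6000)
j(B, A) = A + 6*A*B (j(B, A) = 6*A*B + A = A + 6*A*B)
(-123 - 144)/(-3*(-4) + j(Q, 3)) = (-123 - 144)/(-3*(-4) + 3*(1 + 6*(8/5))) = -267/(12 + 3*(1 + 48/5)) = -267/(12 + 3*(53/5)) = -267/(12 + 159/5) = -267/219/5 = -267*5/219 = -445/73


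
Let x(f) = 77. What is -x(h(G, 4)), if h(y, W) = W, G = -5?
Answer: -77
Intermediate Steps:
-x(h(G, 4)) = -1*77 = -77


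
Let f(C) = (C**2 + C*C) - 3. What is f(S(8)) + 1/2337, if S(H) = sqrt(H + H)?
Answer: 67774/2337 ≈ 29.000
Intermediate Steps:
S(H) = sqrt(2)*sqrt(H) (S(H) = sqrt(2*H) = sqrt(2)*sqrt(H))
f(C) = -3 + 2*C**2 (f(C) = (C**2 + C**2) - 3 = 2*C**2 - 3 = -3 + 2*C**2)
f(S(8)) + 1/2337 = (-3 + 2*(sqrt(2)*sqrt(8))**2) + 1/2337 = (-3 + 2*(sqrt(2)*(2*sqrt(2)))**2) + 1/2337 = (-3 + 2*4**2) + 1/2337 = (-3 + 2*16) + 1/2337 = (-3 + 32) + 1/2337 = 29 + 1/2337 = 67774/2337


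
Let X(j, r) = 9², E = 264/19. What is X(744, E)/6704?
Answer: 81/6704 ≈ 0.012082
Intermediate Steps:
E = 264/19 (E = 264*(1/19) = 264/19 ≈ 13.895)
X(j, r) = 81
X(744, E)/6704 = 81/6704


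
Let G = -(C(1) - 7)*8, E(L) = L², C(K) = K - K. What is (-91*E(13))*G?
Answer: -861224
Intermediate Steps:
C(K) = 0
G = 56 (G = -(0 - 7)*8 = -(-7)*8 = -1*(-56) = 56)
(-91*E(13))*G = -91*13²*56 = -91*169*56 = -15379*56 = -861224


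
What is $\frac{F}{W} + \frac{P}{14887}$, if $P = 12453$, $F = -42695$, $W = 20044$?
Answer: $- \frac{385992533}{298395028} \approx -1.2936$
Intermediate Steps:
$\frac{F}{W} + \frac{P}{14887} = - \frac{42695}{20044} + \frac{12453}{14887} = - \frac{385992533}{298395028}$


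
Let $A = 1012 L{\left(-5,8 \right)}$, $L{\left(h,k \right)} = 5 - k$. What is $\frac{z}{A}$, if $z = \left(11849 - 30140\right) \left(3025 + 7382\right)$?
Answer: $\frac{63451479}{1012} \approx 62699.0$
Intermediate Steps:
$A = -3036$ ($A = 1012 \left(5 - 8\right) = 1012 \left(-3\right) = -3036$)
$z = -190354437$ ($z = \left(-18291\right) 10407 = -190354437$)
$\frac{z}{A} = - \frac{190354437}{-3036} = \left(-190354437\right) \left(- \frac{1}{3036}\right) = \frac{63451479}{1012}$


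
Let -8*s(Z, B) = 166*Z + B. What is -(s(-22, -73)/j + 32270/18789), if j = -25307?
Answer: -6463266095/3803945784 ≈ -1.6991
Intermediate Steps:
s(Z, B) = -83*Z/4 - B/8 (s(Z, B) = -(166*Z + B)/8 = -(B + 166*Z)/8 = -83*Z/4 - B/8)
-(s(-22, -73)/j + 32270/18789) = -((-83/4*(-22) - 1/8*(-73))/(-25307) + 32270/18789) = -((913/2 + 73/8)*(-1/25307) + 32270*(1/18789)) = -((3725/8)*(-1/25307) + 32270/18789) = -(-3725/202456 + 32270/18789) = -1*6463266095/3803945784 = -6463266095/3803945784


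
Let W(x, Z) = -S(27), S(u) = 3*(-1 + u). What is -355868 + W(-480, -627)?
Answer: -355946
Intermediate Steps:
S(u) = -3 + 3*u
W(x, Z) = -78 (W(x, Z) = -(-3 + 3*27) = -(-3 + 81) = -1*78 = -78)
-355868 + W(-480, -627) = -355868 - 78 = -355946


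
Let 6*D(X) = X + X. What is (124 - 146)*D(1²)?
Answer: -22/3 ≈ -7.3333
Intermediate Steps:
D(X) = X/3 (D(X) = (X + X)/6 = (2*X)/6 = X/3)
(124 - 146)*D(1²) = (124 - 146)*((⅓)*1²) = -22/3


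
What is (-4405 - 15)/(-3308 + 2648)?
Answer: 221/33 ≈ 6.6970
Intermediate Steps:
(-4405 - 15)/(-3308 + 2648) = -4420/(-660) = -4420*(-1/660) = 221/33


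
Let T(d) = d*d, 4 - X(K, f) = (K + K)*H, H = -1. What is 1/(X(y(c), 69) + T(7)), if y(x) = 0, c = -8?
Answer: 1/53 ≈ 0.018868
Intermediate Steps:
X(K, f) = 4 + 2*K (X(K, f) = 4 - (K + K)*(-1) = 4 - 2*K*(-1) = 4 - (-2)*K = 4 + 2*K)
T(d) = d²
1/(X(y(c), 69) + T(7)) = 1/((4 + 2*0) + 7²) = 1/((4 + 0) + 49) = 1/(4 + 49) = 1/53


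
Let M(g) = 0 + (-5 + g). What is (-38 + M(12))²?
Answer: 961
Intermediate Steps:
M(g) = -5 + g
(-38 + M(12))² = (-38 + (-5 + 12))² = (-38 + 7)² = (-31)² = 961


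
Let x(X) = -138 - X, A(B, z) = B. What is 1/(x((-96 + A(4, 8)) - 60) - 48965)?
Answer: -1/48951 ≈ -2.0429e-5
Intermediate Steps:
1/(x((-96 + A(4, 8)) - 60) - 48965) = 1/((-138 - ((-96 + 4) - 60)) - 48965) = 1/((-138 - (-92 - 60)) - 48965) = 1/((-138 - 1*(-152)) - 48965) = 1/((-138 + 152) - 48965) = 1/(14 - 48965) = 1/(-48951) = -1/48951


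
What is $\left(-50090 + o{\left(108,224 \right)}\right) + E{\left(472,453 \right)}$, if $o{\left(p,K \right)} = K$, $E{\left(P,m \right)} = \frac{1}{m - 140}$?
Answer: $- \frac{15608057}{313} \approx -49866.0$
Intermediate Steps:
$E{\left(P,m \right)} = \frac{1}{-140 + m}$
$\left(-50090 + o{\left(108,224 \right)}\right) + E{\left(472,453 \right)} = \left(-50090 + 224\right) + \frac{1}{-140 + 453} = -49866 + \frac{1}{313} = - \frac{15608057}{313}$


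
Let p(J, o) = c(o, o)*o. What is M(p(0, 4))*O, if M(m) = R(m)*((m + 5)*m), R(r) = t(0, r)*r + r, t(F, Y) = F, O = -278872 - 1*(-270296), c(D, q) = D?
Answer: -46104576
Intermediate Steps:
O = -8576 (O = -278872 + 270296 = -8576)
p(J, o) = o**2 (p(J, o) = o*o = o**2)
R(r) = r (R(r) = 0*r + r = 0 + r = r)
M(m) = m**2*(5 + m) (M(m) = m*((m + 5)*m) = m*((5 + m)*m) = m*(m*(5 + m)) = m**2*(5 + m))
M(p(0, 4))*O = ((4**2)**2*(5 + 4**2))*(-8576) = (16**2*(5 + 16))*(-8576) = (256*21)*(-8576) = 5376*(-8576) = -46104576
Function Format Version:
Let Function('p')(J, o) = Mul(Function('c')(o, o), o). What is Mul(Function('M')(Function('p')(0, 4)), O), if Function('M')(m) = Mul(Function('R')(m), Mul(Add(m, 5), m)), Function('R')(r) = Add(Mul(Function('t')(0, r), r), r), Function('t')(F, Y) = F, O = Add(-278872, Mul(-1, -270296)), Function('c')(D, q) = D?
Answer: -46104576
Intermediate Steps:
O = -8576 (O = Add(-278872, 270296) = -8576)
Function('p')(J, o) = Pow(o, 2) (Function('p')(J, o) = Mul(o, o) = Pow(o, 2))
Function('R')(r) = r (Function('R')(r) = Add(Mul(0, r), r) = Add(0, r) = r)
Function('M')(m) = Mul(Pow(m, 2), Add(5, m)) (Function('M')(m) = Mul(m, Mul(Add(m, 5), m)) = Mul(m, Mul(Add(5, m), m)) = Mul(m, Mul(m, Add(5, m))) = Mul(Pow(m, 2), Add(5, m)))
Mul(Function('M')(Function('p')(0, 4)), O) = Mul(Mul(Pow(Pow(4, 2), 2), Add(5, Pow(4, 2))), -8576) = Mul(Mul(Pow(16, 2), Add(5, 16)), -8576) = Mul(Mul(256, 21), -8576) = Mul(5376, -8576) = -46104576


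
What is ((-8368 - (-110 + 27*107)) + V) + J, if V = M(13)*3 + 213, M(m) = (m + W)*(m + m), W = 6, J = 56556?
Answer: 47104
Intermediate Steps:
M(m) = 2*m*(6 + m) (M(m) = (m + 6)*(m + m) = (6 + m)*(2*m) = 2*m*(6 + m))
V = 1695 (V = (2*13*(6 + 13))*3 + 213 = (2*13*19)*3 + 213 = 494*3 + 213 = 1482 + 213 = 1695)
((-8368 - (-110 + 27*107)) + V) + J = ((-8368 - (-110 + 27*107)) + 1695) + 56556 = ((-8368 - (-110 + 2889)) + 1695) + 56556 = ((-8368 - 1*2779) + 1695) + 56556 = ((-8368 - 2779) + 1695) + 56556 = (-11147 + 1695) + 56556 = -9452 + 56556 = 47104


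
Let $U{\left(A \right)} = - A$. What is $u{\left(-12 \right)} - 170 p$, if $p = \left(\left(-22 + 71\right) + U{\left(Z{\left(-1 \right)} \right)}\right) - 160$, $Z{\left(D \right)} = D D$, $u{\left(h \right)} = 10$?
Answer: $19050$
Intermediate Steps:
$Z{\left(D \right)} = D^{2}$
$p = -112$ ($p = \left(\left(-22 + 71\right) - \left(-1\right)^{2}\right) - 160 = \left(49 - 1\right) - 160 = 48 - 160 = -112$)
$u{\left(-12 \right)} - 170 p = 10 - -19040 = 10 + 19040 = 19050$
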